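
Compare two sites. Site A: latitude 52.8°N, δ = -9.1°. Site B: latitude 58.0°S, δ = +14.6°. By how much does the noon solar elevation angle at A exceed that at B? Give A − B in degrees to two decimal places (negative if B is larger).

+10.70°

A: 90° − |52.8 − (-9.1)| = 28.10°.
B: 90° − |-58.0 − (14.6)| = 17.40°.
A − B = 28.10 − 17.40 = 10.70°.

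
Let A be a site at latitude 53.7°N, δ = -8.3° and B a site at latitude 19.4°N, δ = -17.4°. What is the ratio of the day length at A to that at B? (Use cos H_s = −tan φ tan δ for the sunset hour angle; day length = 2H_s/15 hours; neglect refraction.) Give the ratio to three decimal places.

A: H_s = arccos(−tan 53.7° · tan -8.3°) = 78.55°, so 2H_s/15 = 10.4733 h.
B: H_s = arccos(−tan 19.4° · tan -17.4°) = 83.66°, so 2H_s/15 = 11.1547 h.
Ratio A/B = 10.4733 / 11.1547 = 0.9389.

0.939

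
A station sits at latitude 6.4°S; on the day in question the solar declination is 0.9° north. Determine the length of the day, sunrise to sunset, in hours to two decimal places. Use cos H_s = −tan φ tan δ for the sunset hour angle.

−tan φ tan δ = −(-0.1122)(0.0157) = 0.0018; H_s = arccos(0.0018) = 89.90°.
Day length = 2 H_s / 15° h⁻¹ = 179.80° / 15 = 11.987 h.

11.99 hours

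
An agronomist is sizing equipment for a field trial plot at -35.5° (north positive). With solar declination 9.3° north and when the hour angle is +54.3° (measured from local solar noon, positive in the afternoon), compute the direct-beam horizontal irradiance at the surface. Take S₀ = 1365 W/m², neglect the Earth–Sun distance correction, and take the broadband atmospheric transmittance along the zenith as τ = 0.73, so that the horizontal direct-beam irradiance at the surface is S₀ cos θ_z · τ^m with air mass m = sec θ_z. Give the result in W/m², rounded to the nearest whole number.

cos θ_z = sin(-35.5°) sin(9.3°) + cos(-35.5°) cos(9.3°) cos(54.30°) = -0.0938 + 0.4688 = 0.3750.
Air mass m = 1/cos θ_z = 1/0.3750 = 2.667; τ^m = 0.73^2.667 = 0.4320.
Surface direct beam = 1365 × 0.3750 × 0.4320 = 221.13 W/m².

221 W/m²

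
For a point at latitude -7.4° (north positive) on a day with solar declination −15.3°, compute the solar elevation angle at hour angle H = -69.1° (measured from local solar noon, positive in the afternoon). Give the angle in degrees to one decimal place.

22.0°

cos θ_z = sin φ sin δ + cos φ cos δ cos H = (-0.1288)(-0.2639) + (0.9917)(0.9646)(0.3567) = 0.3752.
θ_z = arccos(0.3752) = 67.96°, so the elevation is 90° − 67.96° = 22.04°.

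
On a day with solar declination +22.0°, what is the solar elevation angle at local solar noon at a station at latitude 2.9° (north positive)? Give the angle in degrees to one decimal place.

70.9°

At local solar noon the hour angle is zero, so the elevation is 90° − |φ − δ| = 90° − |2.9° − (22.0°)| = 90° − 19.1° = 70.9°.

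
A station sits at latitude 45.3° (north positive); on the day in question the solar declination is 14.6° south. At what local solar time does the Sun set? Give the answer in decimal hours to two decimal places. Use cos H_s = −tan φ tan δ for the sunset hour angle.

16.98 h

−tan φ tan δ = −(1.0105)(-0.2605) = 0.2632; H_s = arccos(0.2632) = 74.74°.
Sunset is at 12 + H_s/15 = 12 + 4.983 = 16.983 h local solar time.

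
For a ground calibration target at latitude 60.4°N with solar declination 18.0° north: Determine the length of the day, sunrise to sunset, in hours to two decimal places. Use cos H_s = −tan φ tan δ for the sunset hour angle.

16.65 hours

cos H_s = −tan(60.4°) · tan(18.0°) = -0.5720, so H_s = arccos(-0.5720) = 124.89°.
Day length = 2 H_s / 15° h⁻¹ = 249.78° / 15 = 16.652 h.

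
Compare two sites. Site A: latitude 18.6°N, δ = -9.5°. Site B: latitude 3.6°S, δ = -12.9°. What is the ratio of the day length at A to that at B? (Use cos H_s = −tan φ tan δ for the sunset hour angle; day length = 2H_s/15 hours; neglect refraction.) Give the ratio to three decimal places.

0.955

A: H_s = arccos(−tan 18.6° · tan -9.5°) = 86.77°, so 2H_s/15 = 11.5693 h.
B: H_s = arccos(−tan -3.6° · tan -12.9°) = 90.83°, so 2H_s/15 = 12.1107 h.
Ratio A/B = 11.5693 / 12.1107 = 0.9553.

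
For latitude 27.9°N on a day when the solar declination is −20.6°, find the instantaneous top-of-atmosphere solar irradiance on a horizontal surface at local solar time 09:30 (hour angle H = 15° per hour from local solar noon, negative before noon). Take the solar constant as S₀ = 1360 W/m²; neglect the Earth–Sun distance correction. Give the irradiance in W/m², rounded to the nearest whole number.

Hour angle H = 15° × (9.5 − 12) = -37.50°.
cos θ_z = sin φ sin δ + cos φ cos δ cos H = (0.4679)(-0.3518) + (0.8838)(0.9361)(0.7934) = 0.4918.
Top-of-atmosphere irradiance = S₀ cos θ_z = 1360 × 0.4918 = 668.85 W/m².

669 W/m²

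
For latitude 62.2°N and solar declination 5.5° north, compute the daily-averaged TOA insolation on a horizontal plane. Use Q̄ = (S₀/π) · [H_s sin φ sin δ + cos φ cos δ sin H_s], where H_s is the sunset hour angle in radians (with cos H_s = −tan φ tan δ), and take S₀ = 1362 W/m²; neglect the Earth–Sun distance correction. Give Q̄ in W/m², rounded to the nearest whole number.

262 W/m²

The sunset hour angle satisfies cos H_s = −tan φ tan δ = -0.1826, giving H_s = 100.52°. In radians, H_s = 1.7544.
H_s sin φ sin δ = 1.7544 × 0.8846 × 0.0958 = 0.1487.
cos φ cos δ sin H_s = 0.4664 × 0.9954 × 0.9832 = 0.4565.
Q̄ = (1362/π) × (0.1487 + 0.4565) = 433.54 × 0.6052 = 262.38 W/m².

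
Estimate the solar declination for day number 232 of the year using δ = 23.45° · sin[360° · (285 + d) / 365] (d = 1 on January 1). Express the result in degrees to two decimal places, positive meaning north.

360 × (285 + 232) / 365 = 509.918°; sin(509.918°) = 0.5012.
δ = 23.45 × 0.5012 = 11.753° ≈ +11.75°.

+11.75°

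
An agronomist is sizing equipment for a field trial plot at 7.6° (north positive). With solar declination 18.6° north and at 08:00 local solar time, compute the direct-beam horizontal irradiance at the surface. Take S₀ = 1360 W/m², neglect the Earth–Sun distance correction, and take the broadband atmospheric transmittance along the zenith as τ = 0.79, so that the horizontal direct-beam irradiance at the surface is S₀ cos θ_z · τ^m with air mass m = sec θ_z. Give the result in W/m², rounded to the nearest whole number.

Hour angle H = 15° × (8 − 12) = -60.00°.
cos θ_z = sin φ sin δ + cos φ cos δ cos H = (0.1323)(0.3190) + (0.9912)(0.9478)(0.5000) = 0.5119.
Air mass m = 1/cos θ_z = 1/0.5119 = 1.954; τ^m = 0.79^1.954 = 0.6309.
Surface direct beam = 1360 × 0.5119 × 0.6309 = 439.22 W/m².

439 W/m²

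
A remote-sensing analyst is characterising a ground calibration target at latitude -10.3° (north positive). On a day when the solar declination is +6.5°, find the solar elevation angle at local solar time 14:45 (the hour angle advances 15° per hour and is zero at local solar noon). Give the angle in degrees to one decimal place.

Hour angle H = 15° × (14.75 − 12) = 41.25°.
cos θ_z = sin(-10.3°) sin(6.5°) + cos(-10.3°) cos(6.5°) cos(41.25°) = -0.0202 + 0.7350 = 0.7148.
θ_z = arccos(0.7148) = 44.37°, so the elevation is 90° − 44.37° = 45.63°.

45.6°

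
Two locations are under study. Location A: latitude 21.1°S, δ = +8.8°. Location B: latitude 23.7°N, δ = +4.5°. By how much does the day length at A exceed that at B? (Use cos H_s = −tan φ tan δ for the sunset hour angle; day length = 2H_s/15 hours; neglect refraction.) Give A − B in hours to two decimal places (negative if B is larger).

-0.72 h

A: H_s = arccos(−tan -21.1° · tan 8.8°) = 86.58°, so 2H_s/15 = 11.5440 h.
B: H_s = arccos(−tan 23.7° · tan 4.5°) = 91.98°, so 2H_s/15 = 12.2640 h.
A − B = 11.5440 − 12.2640 = -0.7200 h.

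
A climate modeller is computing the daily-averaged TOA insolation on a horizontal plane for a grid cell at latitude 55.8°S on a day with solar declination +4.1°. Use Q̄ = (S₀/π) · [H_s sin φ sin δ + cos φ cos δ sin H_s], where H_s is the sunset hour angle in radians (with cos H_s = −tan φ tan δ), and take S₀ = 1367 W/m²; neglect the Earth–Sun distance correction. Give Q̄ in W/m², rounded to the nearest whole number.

The sunset hour angle satisfies cos H_s = −tan φ tan δ = 0.1055, giving H_s = 83.94°. In radians, H_s = 1.4650.
H_s sin φ sin δ = 1.4650 × -0.8271 × 0.0715 = -0.0866.
cos φ cos δ sin H_s = 0.5621 × 0.9974 × 0.9944 = 0.5575.
Q̄ = (1367/π) × (-0.0866 + 0.5575) = 435.13 × 0.4709 = 204.90 W/m².

205 W/m²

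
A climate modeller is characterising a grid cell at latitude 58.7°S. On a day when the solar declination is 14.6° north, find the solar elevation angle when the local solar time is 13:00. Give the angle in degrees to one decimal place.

Hour angle H = 15° × (13 − 12) = 15.00°.
cos θ_z = sin φ sin δ + cos φ cos δ cos H = (-0.8545)(0.2521) + (0.5195)(0.9677)(0.9659) = 0.2702.
θ_z = arccos(0.2702) = 74.32°, so the elevation is 90° − 74.32° = 15.68°.

15.7°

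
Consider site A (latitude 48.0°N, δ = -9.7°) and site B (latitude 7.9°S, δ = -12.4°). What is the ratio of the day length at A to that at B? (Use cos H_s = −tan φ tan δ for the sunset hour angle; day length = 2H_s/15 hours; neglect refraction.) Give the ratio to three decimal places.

A: H_s = arccos(−tan 48.0° · tan -9.7°) = 79.06°, so 2H_s/15 = 10.5413 h.
B: H_s = arccos(−tan -7.9° · tan -12.4°) = 91.75°, so 2H_s/15 = 12.2333 h.
Ratio A/B = 10.5413 / 12.2333 = 0.8617.

0.862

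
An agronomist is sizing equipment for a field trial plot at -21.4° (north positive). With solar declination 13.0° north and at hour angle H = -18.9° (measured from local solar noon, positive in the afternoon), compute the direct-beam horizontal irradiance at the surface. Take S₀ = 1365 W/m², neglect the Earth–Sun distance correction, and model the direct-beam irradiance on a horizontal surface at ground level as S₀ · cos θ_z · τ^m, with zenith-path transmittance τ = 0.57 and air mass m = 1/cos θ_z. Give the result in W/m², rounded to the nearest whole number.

With φ = -21.4°, δ = 13.0°, H = -18.90°: sin φ sin δ = -0.0821, cos φ cos δ cos H = 0.8583, so cos θ_z = 0.7762.
Air mass m = 1/cos θ_z = 1/0.7762 = 1.288; τ^m = 0.57^1.288 = 0.4848.
Surface direct beam = 1365 × 0.7762 × 0.4848 = 513.65 W/m².

514 W/m²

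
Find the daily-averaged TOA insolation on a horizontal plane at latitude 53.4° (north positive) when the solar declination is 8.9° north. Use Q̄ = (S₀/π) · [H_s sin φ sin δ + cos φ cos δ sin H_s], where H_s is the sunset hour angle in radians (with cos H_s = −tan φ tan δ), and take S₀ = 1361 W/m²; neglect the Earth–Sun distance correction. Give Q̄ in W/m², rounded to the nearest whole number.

345 W/m²

cos H_s = −tan(53.4°) · tan(8.9°) = -0.2109, so H_s = arccos(-0.2109) = 102.18°. In radians, H_s = 1.7834.
H_s sin φ sin δ = 1.7834 × 0.8028 × 0.1547 = 0.2215.
cos φ cos δ sin H_s = 0.5962 × 0.9880 × 0.9775 = 0.5758.
Q̄ = (1361/π) × (0.2215 + 0.5758) = 433.22 × 0.7973 = 345.41 W/m².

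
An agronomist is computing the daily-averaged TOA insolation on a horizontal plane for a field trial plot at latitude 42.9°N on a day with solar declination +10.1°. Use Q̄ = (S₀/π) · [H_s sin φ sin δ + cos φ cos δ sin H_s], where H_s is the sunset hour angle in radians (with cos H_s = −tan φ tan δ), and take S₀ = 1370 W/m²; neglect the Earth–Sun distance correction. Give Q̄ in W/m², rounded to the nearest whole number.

−tan φ tan δ = −(0.9293)(0.1781) = -0.1655; H_s = arccos(-0.1655) = 99.53°. In radians, H_s = 1.7371.
H_s sin φ sin δ = 1.7371 × 0.6807 × 0.1754 = 0.2074.
cos φ cos δ sin H_s = 0.7325 × 0.9845 × 0.9862 = 0.7112.
Q̄ = (1370/π) × (0.2074 + 0.7112) = 436.08 × 0.9186 = 400.58 W/m².

401 W/m²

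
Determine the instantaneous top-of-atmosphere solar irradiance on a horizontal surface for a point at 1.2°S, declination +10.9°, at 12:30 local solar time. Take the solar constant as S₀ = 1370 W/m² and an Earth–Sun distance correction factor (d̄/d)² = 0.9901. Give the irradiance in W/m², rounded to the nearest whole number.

Hour angle H = 15° × (12.5 − 12) = 7.50°.
cos θ_z = sin φ sin δ + cos φ cos δ cos H = (-0.0209)(0.1891) + (0.9998)(0.9820)(0.9914) = 0.9694.
Top-of-atmosphere irradiance = S₀ (d̄/d)² cos θ_z = 1370 × 0.9901 × 0.9694 = 1314.93 W/m².

1315 W/m²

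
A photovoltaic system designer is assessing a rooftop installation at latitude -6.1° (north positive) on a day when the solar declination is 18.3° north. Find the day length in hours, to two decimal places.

cos H_s = −tan(-6.1°) · tan(18.3°) = 0.0353, so H_s = arccos(0.0353) = 87.98°.
Day length = 2 H_s / 15° h⁻¹ = 175.96° / 15 = 11.731 h.

11.73 hours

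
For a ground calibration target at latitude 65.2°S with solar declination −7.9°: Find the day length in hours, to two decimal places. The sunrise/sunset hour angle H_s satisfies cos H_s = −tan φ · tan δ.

14.33 hours

−tan φ tan δ = −(-2.1642)(-0.1388) = -0.3004; H_s = arccos(-0.3004) = 107.48°.
Day length = 2 H_s / 15° h⁻¹ = 214.96° / 15 = 14.331 h.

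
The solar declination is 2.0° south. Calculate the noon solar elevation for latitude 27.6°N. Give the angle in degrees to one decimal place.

60.4°

At local solar noon the hour angle is zero, so the elevation is 90° − |φ − δ| = 90° − |27.6° − (-2.0°)| = 90° − 29.6° = 60.4°.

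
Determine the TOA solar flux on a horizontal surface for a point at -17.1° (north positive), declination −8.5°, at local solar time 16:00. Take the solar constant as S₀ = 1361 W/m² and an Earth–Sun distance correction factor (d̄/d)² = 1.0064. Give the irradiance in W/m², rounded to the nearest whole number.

707 W/m²

Hour angle H = 15° × (16 − 12) = 60.00°.
cos θ_z = sin φ sin δ + cos φ cos δ cos H = (-0.2940)(-0.1478) + (0.9558)(0.9890)(0.5000) = 0.5161.
Top-of-atmosphere irradiance = S₀ (d̄/d)² cos θ_z = 1361 × 1.0064 × 0.5161 = 706.91 W/m².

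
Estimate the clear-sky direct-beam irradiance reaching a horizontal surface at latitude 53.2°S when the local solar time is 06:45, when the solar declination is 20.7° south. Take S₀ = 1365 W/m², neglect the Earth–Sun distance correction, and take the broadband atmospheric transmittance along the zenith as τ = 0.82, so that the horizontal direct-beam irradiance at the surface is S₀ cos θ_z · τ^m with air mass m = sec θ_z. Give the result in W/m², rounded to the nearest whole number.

323 W/m²

Hour angle H = 15° × (6.75 − 12) = -78.75°.
With φ = -53.2°, δ = -20.7°, H = -78.75°: sin φ sin δ = 0.2830, cos φ cos δ cos H = 0.1093, so cos θ_z = 0.3923.
Air mass m = 1/cos θ_z = 1/0.3923 = 2.549; τ^m = 0.82^2.549 = 0.6030.
Surface direct beam = 1365 × 0.3923 × 0.6030 = 322.90 W/m².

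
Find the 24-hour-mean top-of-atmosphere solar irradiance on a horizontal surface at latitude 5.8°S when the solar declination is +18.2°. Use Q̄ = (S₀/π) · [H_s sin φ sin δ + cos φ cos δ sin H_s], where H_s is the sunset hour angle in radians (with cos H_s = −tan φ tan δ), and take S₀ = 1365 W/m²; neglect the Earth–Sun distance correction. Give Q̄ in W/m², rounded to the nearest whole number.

389 W/m²

−tan φ tan δ = −(-0.1016)(0.3288) = 0.0334; H_s = arccos(0.0334) = 88.09°. In radians, H_s = 1.5375.
H_s sin φ sin δ = 1.5375 × -0.1011 × 0.3123 = -0.0485.
cos φ cos δ sin H_s = 0.9949 × 0.9500 × 0.9994 = 0.9446.
Q̄ = (1365/π) × (-0.0485 + 0.9446) = 434.49 × 0.8961 = 389.35 W/m².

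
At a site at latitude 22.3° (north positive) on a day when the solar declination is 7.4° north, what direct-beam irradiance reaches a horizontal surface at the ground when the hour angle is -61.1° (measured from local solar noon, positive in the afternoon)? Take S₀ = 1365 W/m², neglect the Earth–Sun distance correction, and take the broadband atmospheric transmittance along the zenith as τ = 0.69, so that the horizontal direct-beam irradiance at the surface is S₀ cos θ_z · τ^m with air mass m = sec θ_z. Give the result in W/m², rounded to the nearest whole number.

316 W/m²

cos θ_z = sin(22.3°) sin(7.4°) + cos(22.3°) cos(7.4°) cos(-61.10°) = 0.0489 + 0.4434 = 0.4923.
Air mass m = 1/cos θ_z = 1/0.4923 = 2.031; τ^m = 0.69^2.031 = 0.4707.
Surface direct beam = 1365 × 0.4923 × 0.4707 = 316.31 W/m².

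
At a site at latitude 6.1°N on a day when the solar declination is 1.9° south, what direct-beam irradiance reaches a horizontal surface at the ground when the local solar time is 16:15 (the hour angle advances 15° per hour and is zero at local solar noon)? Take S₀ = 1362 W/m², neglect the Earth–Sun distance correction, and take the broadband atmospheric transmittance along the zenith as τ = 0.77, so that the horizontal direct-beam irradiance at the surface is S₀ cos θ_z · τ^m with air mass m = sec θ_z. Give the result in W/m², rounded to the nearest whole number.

326 W/m²

Hour angle H = 15° × (16.25 − 12) = 63.75°.
With φ = 6.1°, δ = -1.9°, H = 63.75°: sin φ sin δ = -0.0035, cos φ cos δ cos H = 0.4395, so cos θ_z = 0.4360.
Air mass m = 1/cos θ_z = 1/0.4360 = 2.294; τ^m = 0.77^2.294 = 0.5490.
Surface direct beam = 1362 × 0.4360 × 0.5490 = 326.01 W/m².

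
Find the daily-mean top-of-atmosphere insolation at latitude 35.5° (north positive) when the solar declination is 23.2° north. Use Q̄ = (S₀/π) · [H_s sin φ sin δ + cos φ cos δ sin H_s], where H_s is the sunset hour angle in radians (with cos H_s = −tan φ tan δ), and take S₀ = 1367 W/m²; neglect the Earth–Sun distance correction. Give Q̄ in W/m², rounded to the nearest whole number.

−tan φ tan δ = −(0.7133)(0.4286) = -0.3057; H_s = arccos(-0.3057) = 107.80°. In radians, H_s = 1.8815.
H_s sin φ sin δ = 1.8815 × 0.5807 × 0.3939 = 0.4304.
cos φ cos δ sin H_s = 0.8141 × 0.9191 × 0.9521 = 0.7124.
Q̄ = (1367/π) × (0.4304 + 0.7124) = 435.13 × 1.1428 = 497.27 W/m².

497 W/m²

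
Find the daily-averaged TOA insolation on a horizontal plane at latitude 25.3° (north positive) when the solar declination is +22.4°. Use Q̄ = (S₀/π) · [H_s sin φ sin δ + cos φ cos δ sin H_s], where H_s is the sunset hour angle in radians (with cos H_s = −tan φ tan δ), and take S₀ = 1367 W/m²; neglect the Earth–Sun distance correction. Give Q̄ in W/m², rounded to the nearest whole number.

cos H_s = −tan(25.3°) · tan(22.4°) = -0.1948, so H_s = arccos(-0.1948) = 101.23°. In radians, H_s = 1.7668.
H_s sin φ sin δ = 1.7668 × 0.4274 × 0.3811 = 0.2878.
cos φ cos δ sin H_s = 0.9041 × 0.9245 × 0.9809 = 0.8199.
Q̄ = (1367/π) × (0.2878 + 0.8199) = 435.13 × 1.1077 = 481.99 W/m².

482 W/m²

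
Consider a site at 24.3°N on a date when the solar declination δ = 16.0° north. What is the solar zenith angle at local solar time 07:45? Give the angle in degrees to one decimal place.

59.9°

Hour angle H = 15° × (7.75 − 12) = -63.75°.
With φ = 24.3°, δ = 16.0°, H = -63.75°: sin φ sin δ = 0.1134, cos φ cos δ cos H = 0.3875, so cos θ_z = 0.5009.
θ_z = arccos(0.5009) = 59.94°.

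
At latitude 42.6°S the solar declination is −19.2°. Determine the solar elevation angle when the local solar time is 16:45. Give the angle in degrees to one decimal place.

26.5°

Hour angle H = 15° × (16.75 − 12) = 71.25°.
cos θ_z = sin φ sin δ + cos φ cos δ cos H = (-0.6769)(-0.3289) + (0.7361)(0.9444)(0.3214) = 0.4461.
θ_z = arccos(0.4461) = 63.51°, so the elevation is 90° − 63.51° = 26.49°.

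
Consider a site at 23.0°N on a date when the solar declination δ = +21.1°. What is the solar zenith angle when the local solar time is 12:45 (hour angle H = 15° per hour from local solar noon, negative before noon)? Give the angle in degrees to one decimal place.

10.6°

Hour angle H = 15° × (12.75 − 12) = 11.25°.
cos θ_z = sin φ sin δ + cos φ cos δ cos H = (0.3907)(0.3600) + (0.9205)(0.9330)(0.9808) = 0.9830.
θ_z = arccos(0.9830) = 10.58°.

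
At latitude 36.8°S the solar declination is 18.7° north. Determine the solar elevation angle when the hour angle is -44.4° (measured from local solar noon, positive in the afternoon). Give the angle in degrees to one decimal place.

20.5°

With φ = -36.8°, δ = 18.7°, H = -44.40°: sin φ sin δ = -0.1921, cos φ cos δ cos H = 0.5419, so cos θ_z = 0.3498.
θ_z = arccos(0.3498) = 69.52°, so the elevation is 90° − 69.52° = 20.48°.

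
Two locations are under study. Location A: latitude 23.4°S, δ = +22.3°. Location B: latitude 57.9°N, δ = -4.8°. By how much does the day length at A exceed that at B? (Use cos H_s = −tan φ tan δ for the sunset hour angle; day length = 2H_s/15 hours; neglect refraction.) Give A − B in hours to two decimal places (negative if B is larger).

-0.34 h

A: H_s = arccos(−tan -23.4° · tan 22.3°) = 79.78°, so 2H_s/15 = 10.6373 h.
B: H_s = arccos(−tan 57.9° · tan -4.8°) = 82.31°, so 2H_s/15 = 10.9747 h.
A − B = 10.6373 − 10.9747 = -0.3374 h.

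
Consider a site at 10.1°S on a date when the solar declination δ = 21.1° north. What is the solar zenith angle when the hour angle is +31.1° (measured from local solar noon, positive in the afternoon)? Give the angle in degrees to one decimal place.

43.7°

cos θ_z = sin(-10.1°) sin(21.1°) + cos(-10.1°) cos(21.1°) cos(31.10°) = -0.0631 + 0.7865 = 0.7234.
θ_z = arccos(0.7234) = 43.66°.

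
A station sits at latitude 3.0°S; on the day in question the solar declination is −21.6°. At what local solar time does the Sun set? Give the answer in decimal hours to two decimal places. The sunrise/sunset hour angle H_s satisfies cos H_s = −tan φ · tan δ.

18.08 h

cos H_s = −tan(-3.0°) · tan(-21.6°) = -0.0207, so H_s = arccos(-0.0207) = 91.19°.
Sunset is at 12 + H_s/15 = 12 + 6.079 = 18.079 h local solar time.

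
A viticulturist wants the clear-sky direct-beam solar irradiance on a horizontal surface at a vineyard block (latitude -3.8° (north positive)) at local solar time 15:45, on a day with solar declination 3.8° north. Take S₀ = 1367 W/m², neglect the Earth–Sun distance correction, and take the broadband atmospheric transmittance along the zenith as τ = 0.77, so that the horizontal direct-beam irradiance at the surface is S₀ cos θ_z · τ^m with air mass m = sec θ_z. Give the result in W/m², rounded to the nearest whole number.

Hour angle H = 15° × (15.75 − 12) = 56.25°.
cos θ_z = sin(-3.8°) sin(3.8°) + cos(-3.8°) cos(3.8°) cos(56.25°) = -0.0044 + 0.5531 = 0.5487.
Air mass m = 1/cos θ_z = 1/0.5487 = 1.822; τ^m = 0.77^1.822 = 0.6211.
Surface direct beam = 1367 × 0.5487 × 0.6211 = 465.87 W/m².

466 W/m²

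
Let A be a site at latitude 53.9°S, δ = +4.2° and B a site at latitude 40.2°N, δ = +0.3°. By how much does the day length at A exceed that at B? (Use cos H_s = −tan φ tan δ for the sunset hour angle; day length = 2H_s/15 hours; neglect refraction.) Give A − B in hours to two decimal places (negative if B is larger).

A: H_s = arccos(−tan -53.9° · tan 4.2°) = 84.22°, so 2H_s/15 = 11.2293 h.
B: H_s = arccos(−tan 40.2° · tan 0.3°) = 90.25°, so 2H_s/15 = 12.0333 h.
A − B = 11.2293 − 12.0333 = -0.8040 h.

-0.80 h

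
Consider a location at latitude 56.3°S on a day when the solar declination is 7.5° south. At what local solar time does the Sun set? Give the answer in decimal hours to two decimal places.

18.76 h

cos H_s = −tan(-56.3°) · tan(-7.5°) = -0.1974, so H_s = arccos(-0.1974) = 101.38°.
Sunset is at 12 + H_s/15 = 12 + 6.759 = 18.759 h local solar time.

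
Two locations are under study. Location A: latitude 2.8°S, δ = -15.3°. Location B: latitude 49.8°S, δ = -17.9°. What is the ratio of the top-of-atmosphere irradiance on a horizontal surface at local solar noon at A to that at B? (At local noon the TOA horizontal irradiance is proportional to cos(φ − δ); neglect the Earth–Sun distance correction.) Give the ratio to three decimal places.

A: cos θ_z = cos(-2.8° − (-15.3°)) = 0.9763.
B: cos θ_z = cos(-49.8° − (-17.9°)) = 0.8490.
Ratio A/B = 0.9763 / 0.8490 = 1.1499.

1.150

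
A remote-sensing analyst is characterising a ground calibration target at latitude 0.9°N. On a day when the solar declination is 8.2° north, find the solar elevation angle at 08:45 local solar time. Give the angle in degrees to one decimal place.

Hour angle H = 15° × (8.75 − 12) = -48.75°.
With φ = 0.9°, δ = 8.2°, H = -48.75°: sin φ sin δ = 0.0022, cos φ cos δ cos H = 0.6525, so cos θ_z = 0.6547.
θ_z = arccos(0.6547) = 49.10°, so the elevation is 90° − 49.10° = 40.90°.

40.9°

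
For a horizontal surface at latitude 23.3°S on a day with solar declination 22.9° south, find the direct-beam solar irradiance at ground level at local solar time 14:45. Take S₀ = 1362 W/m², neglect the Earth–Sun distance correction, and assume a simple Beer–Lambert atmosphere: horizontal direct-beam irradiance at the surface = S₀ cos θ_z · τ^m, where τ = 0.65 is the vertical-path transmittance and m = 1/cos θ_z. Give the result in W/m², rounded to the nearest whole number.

624 W/m²

Hour angle H = 15° × (14.75 − 12) = 41.25°.
cos θ_z = sin(-23.3°) sin(-22.9°) + cos(-23.3°) cos(-22.9°) cos(41.25°) = 0.1539 + 0.6361 = 0.7900.
Air mass m = 1/cos θ_z = 1/0.7900 = 1.266; τ^m = 0.65^1.266 = 0.5796.
Surface direct beam = 1362 × 0.7900 × 0.5796 = 623.64 W/m².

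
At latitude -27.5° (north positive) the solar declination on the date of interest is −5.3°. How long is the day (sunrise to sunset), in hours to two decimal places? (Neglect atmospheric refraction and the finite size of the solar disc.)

−tan φ tan δ = −(-0.5206)(-0.0928) = -0.0483; H_s = arccos(-0.0483) = 92.77°.
Day length = 2 H_s / 15° h⁻¹ = 185.54° / 15 = 12.369 h.

12.37 hours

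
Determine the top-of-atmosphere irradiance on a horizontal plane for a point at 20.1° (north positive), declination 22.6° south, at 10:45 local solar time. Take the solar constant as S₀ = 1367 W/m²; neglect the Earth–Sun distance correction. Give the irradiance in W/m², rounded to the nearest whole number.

Hour angle H = 15° × (10.75 − 12) = -18.75°.
cos θ_z = sin φ sin δ + cos φ cos δ cos H = (0.3437)(-0.3843) + (0.9391)(0.9232)(0.9469) = 0.6889.
Top-of-atmosphere irradiance = S₀ cos θ_z = 1367 × 0.6889 = 941.73 W/m².

942 W/m²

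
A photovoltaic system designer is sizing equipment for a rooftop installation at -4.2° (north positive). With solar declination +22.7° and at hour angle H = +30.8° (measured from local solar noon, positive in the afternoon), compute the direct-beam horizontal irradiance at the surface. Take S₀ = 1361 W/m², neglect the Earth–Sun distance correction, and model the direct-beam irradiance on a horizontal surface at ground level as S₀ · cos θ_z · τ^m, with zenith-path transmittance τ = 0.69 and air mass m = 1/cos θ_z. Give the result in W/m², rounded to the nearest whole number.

cos θ_z = sin(-4.2°) sin(22.7°) + cos(-4.2°) cos(22.7°) cos(30.80°) = -0.0283 + 0.7903 = 0.7620.
Air mass m = 1/cos θ_z = 1/0.7620 = 1.312; τ^m = 0.69^1.312 = 0.6146.
Surface direct beam = 1361 × 0.7620 × 0.6146 = 637.39 W/m².

637 W/m²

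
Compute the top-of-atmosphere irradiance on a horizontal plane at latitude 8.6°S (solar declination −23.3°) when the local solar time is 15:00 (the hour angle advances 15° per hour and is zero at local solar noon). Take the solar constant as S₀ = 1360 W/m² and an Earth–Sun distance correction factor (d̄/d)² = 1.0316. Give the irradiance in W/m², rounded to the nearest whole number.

984 W/m²

Hour angle H = 15° × (15 − 12) = 45.00°.
cos θ_z = sin φ sin δ + cos φ cos δ cos H = (-0.1495)(-0.3955) + (0.9888)(0.9184)(0.7071) = 0.7013.
Top-of-atmosphere irradiance = S₀ (d̄/d)² cos θ_z = 1360 × 1.0316 × 0.7013 = 983.91 W/m².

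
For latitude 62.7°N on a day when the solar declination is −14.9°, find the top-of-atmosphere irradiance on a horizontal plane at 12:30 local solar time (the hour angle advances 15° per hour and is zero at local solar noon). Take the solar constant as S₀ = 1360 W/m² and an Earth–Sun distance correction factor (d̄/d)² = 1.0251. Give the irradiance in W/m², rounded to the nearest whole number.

Hour angle H = 15° × (12.5 − 12) = 7.50°.
cos θ_z = sin(62.7°) sin(-14.9°) + cos(62.7°) cos(-14.9°) cos(7.50°) = -0.2285 + 0.4394 = 0.2109.
Top-of-atmosphere irradiance = S₀ (d̄/d)² cos θ_z = 1360 × 1.0251 × 0.2109 = 294.02 W/m².

294 W/m²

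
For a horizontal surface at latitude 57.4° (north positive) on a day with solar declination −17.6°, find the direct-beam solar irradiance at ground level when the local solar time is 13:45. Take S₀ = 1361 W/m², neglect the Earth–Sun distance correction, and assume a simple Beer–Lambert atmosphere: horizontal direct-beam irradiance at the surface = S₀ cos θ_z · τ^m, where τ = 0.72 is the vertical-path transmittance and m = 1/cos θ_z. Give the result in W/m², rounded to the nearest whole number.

Hour angle H = 15° × (13.75 − 12) = 26.25°.
cos θ_z = sin(57.4°) sin(-17.6°) + cos(57.4°) cos(-17.6°) cos(26.25°) = -0.2547 + 0.4606 = 0.2059.
Air mass m = 1/cos θ_z = 1/0.2059 = 4.857; τ^m = 0.72^4.857 = 0.2028.
Surface direct beam = 1361 × 0.2059 × 0.2028 = 56.83 W/m².

57 W/m²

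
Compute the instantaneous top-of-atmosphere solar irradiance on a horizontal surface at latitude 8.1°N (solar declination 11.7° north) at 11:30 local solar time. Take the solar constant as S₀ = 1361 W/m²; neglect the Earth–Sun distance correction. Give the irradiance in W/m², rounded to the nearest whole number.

1347 W/m²

Hour angle H = 15° × (11.5 − 12) = -7.50°.
cos θ_z = sin φ sin δ + cos φ cos δ cos H = (0.1409)(0.2028) + (0.9900)(0.9792)(0.9914) = 0.9896.
Top-of-atmosphere irradiance = S₀ cos θ_z = 1361 × 0.9896 = 1346.85 W/m².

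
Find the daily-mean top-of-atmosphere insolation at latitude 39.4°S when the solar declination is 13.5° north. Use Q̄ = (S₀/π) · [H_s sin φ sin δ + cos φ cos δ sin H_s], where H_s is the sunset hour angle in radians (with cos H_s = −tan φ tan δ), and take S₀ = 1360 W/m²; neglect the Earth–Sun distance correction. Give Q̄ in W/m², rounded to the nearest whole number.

231 W/m²

The sunset hour angle satisfies cos H_s = −tan φ tan δ = 0.1972, giving H_s = 78.63°. In radians, H_s = 1.3724.
H_s sin φ sin δ = 1.3724 × -0.6347 × 0.2334 = -0.2033.
cos φ cos δ sin H_s = 0.7727 × 0.9724 × 0.9804 = 0.7366.
Q̄ = (1360/π) × (-0.2033 + 0.7366) = 432.90 × 0.5333 = 230.87 W/m².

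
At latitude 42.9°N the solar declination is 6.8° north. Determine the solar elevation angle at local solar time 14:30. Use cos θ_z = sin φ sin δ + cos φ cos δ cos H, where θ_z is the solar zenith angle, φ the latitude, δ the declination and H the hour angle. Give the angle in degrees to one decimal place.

41.1°

Hour angle H = 15° × (14.5 − 12) = 37.50°.
With φ = 42.9°, δ = 6.8°, H = 37.50°: sin φ sin δ = 0.0806, cos φ cos δ cos H = 0.5771, so cos θ_z = 0.6577.
θ_z = arccos(0.6577) = 48.88°, so the elevation is 90° − 48.88° = 41.12°.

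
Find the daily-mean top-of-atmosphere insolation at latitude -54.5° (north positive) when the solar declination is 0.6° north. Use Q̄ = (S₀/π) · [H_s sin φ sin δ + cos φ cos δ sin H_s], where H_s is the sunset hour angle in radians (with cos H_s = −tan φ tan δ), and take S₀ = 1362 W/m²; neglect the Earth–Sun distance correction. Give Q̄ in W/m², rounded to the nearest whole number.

−tan φ tan δ = −(-1.4019)(0.0105) = 0.0147; H_s = arccos(0.0147) = 89.16°. In radians, H_s = 1.5561.
H_s sin φ sin δ = 1.5561 × -0.8141 × 0.0105 = -0.0133.
cos φ cos δ sin H_s = 0.5807 × 0.9999 × 0.9999 = 0.5806.
Q̄ = (1362/π) × (-0.0133 + 0.5806) = 433.54 × 0.5673 = 245.95 W/m².

246 W/m²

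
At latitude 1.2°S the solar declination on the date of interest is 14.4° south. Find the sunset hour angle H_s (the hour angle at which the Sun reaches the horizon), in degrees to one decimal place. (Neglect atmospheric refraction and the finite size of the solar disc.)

cos H_s = −tan(-1.2°) · tan(-14.4°) = -0.0054, so H_s = arccos(-0.0054) = 90.31°.

90.3°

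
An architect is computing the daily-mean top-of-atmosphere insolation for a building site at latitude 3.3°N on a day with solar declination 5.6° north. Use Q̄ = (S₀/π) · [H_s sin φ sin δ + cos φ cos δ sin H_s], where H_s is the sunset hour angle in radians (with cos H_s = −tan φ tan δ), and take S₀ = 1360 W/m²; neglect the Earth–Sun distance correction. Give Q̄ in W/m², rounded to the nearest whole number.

cos H_s = −tan(3.3°) · tan(5.6°) = -0.0057, so H_s = arccos(-0.0057) = 90.33°. In radians, H_s = 1.5766.
H_s sin φ sin δ = 1.5766 × 0.0576 × 0.0976 = 0.0089.
cos φ cos δ sin H_s = 0.9983 × 0.9952 × 1.0000 = 0.9935.
Q̄ = (1360/π) × (0.0089 + 0.9935) = 432.90 × 1.0024 = 433.94 W/m².

434 W/m²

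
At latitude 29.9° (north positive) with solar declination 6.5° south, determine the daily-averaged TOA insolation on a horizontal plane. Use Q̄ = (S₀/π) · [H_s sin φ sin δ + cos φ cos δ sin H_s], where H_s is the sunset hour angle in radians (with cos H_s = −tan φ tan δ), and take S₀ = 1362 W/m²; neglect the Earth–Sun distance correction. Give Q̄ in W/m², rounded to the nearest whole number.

336 W/m²

cos H_s = −tan(29.9°) · tan(-6.5°) = 0.0655, so H_s = arccos(0.0655) = 86.24°. In radians, H_s = 1.5052.
H_s sin φ sin δ = 1.5052 × 0.4985 × -0.1132 = -0.0849.
cos φ cos δ sin H_s = 0.8669 × 0.9936 × 0.9978 = 0.8595.
Q̄ = (1362/π) × (-0.0849 + 0.8595) = 433.54 × 0.7746 = 335.82 W/m².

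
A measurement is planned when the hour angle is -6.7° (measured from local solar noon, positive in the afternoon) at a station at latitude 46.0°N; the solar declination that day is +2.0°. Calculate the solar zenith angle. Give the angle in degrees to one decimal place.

44.4°

With φ = 46.0°, δ = 2.0°, H = -6.70°: sin φ sin δ = 0.0251, cos φ cos δ cos H = 0.6895, so cos θ_z = 0.7146.
θ_z = arccos(0.7146) = 44.39°.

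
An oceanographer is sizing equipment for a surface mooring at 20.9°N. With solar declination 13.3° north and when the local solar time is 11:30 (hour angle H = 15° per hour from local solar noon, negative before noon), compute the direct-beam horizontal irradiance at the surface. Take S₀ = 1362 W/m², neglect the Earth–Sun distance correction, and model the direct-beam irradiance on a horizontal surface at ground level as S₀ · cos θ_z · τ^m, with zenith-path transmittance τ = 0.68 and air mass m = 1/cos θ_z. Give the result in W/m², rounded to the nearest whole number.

905 W/m²

Hour angle H = 15° × (11.5 − 12) = -7.50°.
cos θ_z = sin φ sin δ + cos φ cos δ cos H = (0.3567)(0.2300) + (0.9342)(0.9732)(0.9914) = 0.9834.
Air mass m = 1/cos θ_z = 1/0.9834 = 1.017; τ^m = 0.68^1.017 = 0.6756.
Surface direct beam = 1362 × 0.9834 × 0.6756 = 904.89 W/m².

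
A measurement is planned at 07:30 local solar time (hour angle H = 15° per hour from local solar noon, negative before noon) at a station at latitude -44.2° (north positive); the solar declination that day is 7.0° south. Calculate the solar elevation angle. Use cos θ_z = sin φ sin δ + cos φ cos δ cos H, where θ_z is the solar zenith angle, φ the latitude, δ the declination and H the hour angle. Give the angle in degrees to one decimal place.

20.9°

Hour angle H = 15° × (7.5 − 12) = -67.50°.
With φ = -44.2°, δ = -7.0°, H = -67.50°: sin φ sin δ = 0.0850, cos φ cos δ cos H = 0.2723, so cos θ_z = 0.3573.
θ_z = arccos(0.3573) = 69.07°, so the elevation is 90° − 69.07° = 20.93°.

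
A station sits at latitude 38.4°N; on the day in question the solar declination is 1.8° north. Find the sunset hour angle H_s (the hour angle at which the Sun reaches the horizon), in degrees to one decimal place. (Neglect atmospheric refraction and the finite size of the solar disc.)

cos H_s = −tan(38.4°) · tan(1.8°) = -0.0249, so H_s = arccos(-0.0249) = 91.43°.

91.4°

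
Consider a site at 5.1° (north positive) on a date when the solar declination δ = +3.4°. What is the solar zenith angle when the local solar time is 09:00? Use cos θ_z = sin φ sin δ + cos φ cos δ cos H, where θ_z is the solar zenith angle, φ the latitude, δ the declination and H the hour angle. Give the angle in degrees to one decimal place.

Hour angle H = 15° × (9 − 12) = -45.00°.
cos θ_z = sin φ sin δ + cos φ cos δ cos H = (0.0889)(0.0593) + (0.9960)(0.9982)(0.7071) = 0.7083.
θ_z = arccos(0.7083) = 44.90°.

44.9°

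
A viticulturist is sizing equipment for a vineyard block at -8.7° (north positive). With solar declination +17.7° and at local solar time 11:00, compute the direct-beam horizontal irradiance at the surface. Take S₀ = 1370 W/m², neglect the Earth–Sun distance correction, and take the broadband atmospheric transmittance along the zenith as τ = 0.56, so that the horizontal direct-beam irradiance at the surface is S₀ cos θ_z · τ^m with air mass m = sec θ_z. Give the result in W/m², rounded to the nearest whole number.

605 W/m²

Hour angle H = 15° × (11 − 12) = -15.00°.
With φ = -8.7°, δ = 17.7°, H = -15.00°: sin φ sin δ = -0.0460, cos φ cos δ cos H = 0.9096, so cos θ_z = 0.8636.
Air mass m = 1/cos θ_z = 1/0.8636 = 1.158; τ^m = 0.56^1.158 = 0.5110.
Surface direct beam = 1370 × 0.8636 × 0.5110 = 604.58 W/m².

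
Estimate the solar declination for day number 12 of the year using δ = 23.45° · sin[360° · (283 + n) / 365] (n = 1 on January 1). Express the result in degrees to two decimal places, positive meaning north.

-21.90°

360 × (283 + 12) / 365 = 290.959°; sin(290.959°) = -0.9338.
δ = 23.45 × -0.9338 = -21.898° ≈ -21.90°.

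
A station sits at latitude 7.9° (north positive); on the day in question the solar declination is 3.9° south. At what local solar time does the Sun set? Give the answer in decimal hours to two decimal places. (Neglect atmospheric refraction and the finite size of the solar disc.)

cos H_s = −tan(7.9°) · tan(-3.9°) = 0.0095, so H_s = arccos(0.0095) = 89.46°.
Sunset is at 12 + H_s/15 = 12 + 5.964 = 17.964 h local solar time.

17.96 h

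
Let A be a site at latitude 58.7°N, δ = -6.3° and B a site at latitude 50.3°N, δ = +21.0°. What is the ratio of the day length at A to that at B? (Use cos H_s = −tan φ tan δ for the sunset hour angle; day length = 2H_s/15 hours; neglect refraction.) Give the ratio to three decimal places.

A: H_s = arccos(−tan 58.7° · tan -6.3°) = 79.54°, so 2H_s/15 = 10.6053 h.
B: H_s = arccos(−tan 50.3° · tan 21.0°) = 117.54°, so 2H_s/15 = 15.6720 h.
Ratio A/B = 10.6053 / 15.6720 = 0.6767.

0.677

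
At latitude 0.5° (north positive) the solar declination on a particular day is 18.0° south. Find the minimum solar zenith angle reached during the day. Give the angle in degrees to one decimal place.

At local solar noon the hour angle is zero, so the zenith angle is |φ − δ| = |0.5° − (-18.0°)| = 18.5°.

18.5°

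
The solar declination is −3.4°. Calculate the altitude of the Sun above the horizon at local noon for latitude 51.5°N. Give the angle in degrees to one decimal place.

At local solar noon the hour angle is zero, so the elevation is 90° − |φ − δ| = 90° − |51.5° − (-3.4°)| = 90° − 54.9° = 35.1°.

35.1°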